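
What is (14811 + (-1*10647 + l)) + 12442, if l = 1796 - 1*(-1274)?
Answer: 19676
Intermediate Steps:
l = 3070 (l = 1796 + 1274 = 3070)
(14811 + (-1*10647 + l)) + 12442 = (14811 + (-1*10647 + 3070)) + 12442 = (14811 + (-10647 + 3070)) + 12442 = (14811 - 7577) + 12442 = 7234 + 12442 = 19676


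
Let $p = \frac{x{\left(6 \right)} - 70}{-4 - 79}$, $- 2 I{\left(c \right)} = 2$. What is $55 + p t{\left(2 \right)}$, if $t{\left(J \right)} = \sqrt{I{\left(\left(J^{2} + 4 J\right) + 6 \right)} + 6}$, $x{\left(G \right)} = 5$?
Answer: $55 + \frac{65 \sqrt{5}}{83} \approx 56.751$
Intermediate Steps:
$I{\left(c \right)} = -1$ ($I{\left(c \right)} = \left(- \frac{1}{2}\right) 2 = -1$)
$t{\left(J \right)} = \sqrt{5}$ ($t{\left(J \right)} = \sqrt{-1 + 6} = \sqrt{5}$)
$p = \frac{65}{83}$ ($p = \frac{5 - 70}{-4 - 79} = - \frac{65}{-83} = \left(-65\right) \left(- \frac{1}{83}\right) = \frac{65}{83} \approx 0.78313$)
$55 + p t{\left(2 \right)} = 55 + \frac{65 \sqrt{5}}{83}$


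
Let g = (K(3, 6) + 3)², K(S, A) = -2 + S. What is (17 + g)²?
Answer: 1089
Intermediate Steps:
g = 16 (g = ((-2 + 3) + 3)² = (1 + 3)² = 4² = 16)
(17 + g)² = (17 + 16)² = 33² = 1089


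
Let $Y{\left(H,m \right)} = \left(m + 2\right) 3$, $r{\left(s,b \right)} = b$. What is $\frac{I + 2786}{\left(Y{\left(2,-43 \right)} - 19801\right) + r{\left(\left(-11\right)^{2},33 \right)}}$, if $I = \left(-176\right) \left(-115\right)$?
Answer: $- \frac{23026}{19891} \approx -1.1576$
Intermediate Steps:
$I = 20240$
$Y{\left(H,m \right)} = 6 + 3 m$ ($Y{\left(H,m \right)} = \left(2 + m\right) 3 = 6 + 3 m$)
$\frac{I + 2786}{\left(Y{\left(2,-43 \right)} - 19801\right) + r{\left(\left(-11\right)^{2},33 \right)}} = \frac{20240 + 2786}{\left(\left(6 + 3 \left(-43\right)\right) - 19801\right) + 33} = \frac{23026}{\left(\left(6 - 129\right) - 19801\right) + 33} = \frac{23026}{\left(-123 - 19801\right) + 33} = \frac{23026}{-19924 + 33} = \frac{23026}{-19891} = 23026 \left(- \frac{1}{19891}\right) = - \frac{23026}{19891}$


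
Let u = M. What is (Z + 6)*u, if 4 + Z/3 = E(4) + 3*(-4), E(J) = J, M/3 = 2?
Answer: -180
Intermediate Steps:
M = 6 (M = 3*2 = 6)
u = 6
Z = -36 (Z = -12 + 3*(4 + 3*(-4)) = -12 + 3*(4 - 12) = -12 + 3*(-8) = -12 - 24 = -36)
(Z + 6)*u = (-36 + 6)*6 = -30*6 = -180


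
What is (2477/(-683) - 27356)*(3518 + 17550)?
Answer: -393689815500/683 ≈ -5.7641e+8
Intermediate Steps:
(2477/(-683) - 27356)*(3518 + 17550) = (2477*(-1/683) - 27356)*21068 = (-2477/683 - 27356)*21068 = -18686625/683*21068 = -393689815500/683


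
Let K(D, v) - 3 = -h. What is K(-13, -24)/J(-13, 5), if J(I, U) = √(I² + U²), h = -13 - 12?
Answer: 14*√194/97 ≈ 2.0103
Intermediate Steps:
h = -25
K(D, v) = 28 (K(D, v) = 3 - 1*(-25) = 3 + 25 = 28)
K(-13, -24)/J(-13, 5) = 28/(√((-13)² + 5²)) = 28/(√(169 + 25)) = 28/(√194) = 28*(√194/194) = 14*√194/97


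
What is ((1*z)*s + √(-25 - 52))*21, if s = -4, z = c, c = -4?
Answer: 336 + 21*I*√77 ≈ 336.0 + 184.27*I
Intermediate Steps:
z = -4
((1*z)*s + √(-25 - 52))*21 = ((1*(-4))*(-4) + √(-25 - 52))*21 = (-4*(-4) + √(-77))*21 = (16 + I*√77)*21 = 336 + 21*I*√77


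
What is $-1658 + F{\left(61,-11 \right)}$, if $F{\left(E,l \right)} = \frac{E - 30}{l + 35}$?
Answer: $- \frac{39761}{24} \approx -1656.7$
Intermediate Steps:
$F{\left(E,l \right)} = \frac{-30 + E}{35 + l}$
$-1658 + F{\left(61,-11 \right)} = -1658 + \frac{-30 + 61}{35 - 11} = -1658 + \frac{1}{24} \cdot 31 = -1658 + \frac{31}{24} = - \frac{39761}{24}$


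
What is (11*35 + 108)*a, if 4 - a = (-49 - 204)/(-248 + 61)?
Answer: 1305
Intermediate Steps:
a = 45/17 (a = 4 - (-49 - 204)/(-248 + 61) = 4 - (-253)/(-187) = 4 - (-253)*(-1)/187 = 4 - 1*23/17 = 4 - 23/17 = 45/17 ≈ 2.6471)
(11*35 + 108)*a = (11*35 + 108)*(45/17) = (385 + 108)*(45/17) = 493*(45/17) = 1305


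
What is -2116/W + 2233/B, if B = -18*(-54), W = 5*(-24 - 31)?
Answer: 2670827/267300 ≈ 9.9919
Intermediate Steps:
W = -275 (W = 5*(-55) = -275)
B = 972
-2116/W + 2233/B = -2116/(-275) + 2233/972 = -2116*(-1/275) + 2233*(1/972) = 2116/275 + 2233/972 = 2670827/267300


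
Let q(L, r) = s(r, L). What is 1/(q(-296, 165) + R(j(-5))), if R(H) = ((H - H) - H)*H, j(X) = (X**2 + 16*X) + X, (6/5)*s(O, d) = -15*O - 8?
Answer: -6/34015 ≈ -0.00017639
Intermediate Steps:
s(O, d) = -20/3 - 25*O/2 (s(O, d) = 5*(-15*O - 8)/6 = 5*(-8 - 15*O)/6 = -20/3 - 25*O/2)
q(L, r) = -20/3 - 25*r/2
j(X) = X**2 + 17*X
R(H) = -H**2 (R(H) = (0 - H)*H = (-H)*H = -H**2)
1/(q(-296, 165) + R(j(-5))) = 1/((-20/3 - 25/2*165) - (-5*(17 - 5))**2) = 1/((-20/3 - 4125/2) - (-5*12)**2) = 1/(-12415/6 - 1*(-60)**2) = 1/(-12415/6 - 1*3600) = 1/(-12415/6 - 3600) = 1/(-34015/6) = -6/34015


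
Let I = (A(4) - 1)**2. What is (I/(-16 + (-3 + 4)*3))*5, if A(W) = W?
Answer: -45/13 ≈ -3.4615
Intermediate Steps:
I = 9 (I = (4 - 1)**2 = 3**2 = 9)
(I/(-16 + (-3 + 4)*3))*5 = (9/(-16 + (-3 + 4)*3))*5 = (9/(-16 + 1*3))*5 = (9/(-16 + 3))*5 = (9/(-13))*5 = -1/13*9*5 = -9/13*5 = -45/13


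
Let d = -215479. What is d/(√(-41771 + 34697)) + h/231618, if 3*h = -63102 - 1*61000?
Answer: -62051/347427 + 215479*I*√786/2358 ≈ -0.1786 + 2562.0*I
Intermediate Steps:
h = -124102/3 (h = (-63102 - 1*61000)/3 = (-63102 - 61000)/3 = (⅓)*(-124102) = -124102/3 ≈ -41367.)
d/(√(-41771 + 34697)) + h/231618 = -215479/√(-41771 + 34697) - 124102/3/231618 = -215479*(-I*√786/2358) - 124102/3*1/231618 = -215479*(-I*√786/2358) - 62051/347427 = -(-215479)*I*√786/2358 - 62051/347427 = 215479*I*√786/2358 - 62051/347427 = -62051/347427 + 215479*I*√786/2358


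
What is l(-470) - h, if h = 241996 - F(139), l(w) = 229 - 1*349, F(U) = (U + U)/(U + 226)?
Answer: -88372062/365 ≈ -2.4212e+5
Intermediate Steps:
F(U) = 2*U/(226 + U) (F(U) = (2*U)/(226 + U) = 2*U/(226 + U))
l(w) = -120 (l(w) = 229 - 349 = -120)
h = 88328262/365 (h = 241996 - 2*139/(226 + 139) = 241996 - 2*139/365 = 241996 - 1*278/365 = 241996 - 278/365 = 88328262/365 ≈ 2.4200e+5)
l(-470) - h = -120 - 1*88328262/365 = -120 - 88328262/365 = -88372062/365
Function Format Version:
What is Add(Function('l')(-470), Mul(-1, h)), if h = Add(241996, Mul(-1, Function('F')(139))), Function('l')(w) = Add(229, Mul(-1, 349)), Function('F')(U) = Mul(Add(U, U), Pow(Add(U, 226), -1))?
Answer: Rational(-88372062, 365) ≈ -2.4212e+5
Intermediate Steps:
Function('F')(U) = Mul(2, U, Pow(Add(226, U), -1)) (Function('F')(U) = Mul(Mul(2, U), Pow(Add(226, U), -1)) = Mul(2, U, Pow(Add(226, U), -1)))
Function('l')(w) = -120 (Function('l')(w) = Add(229, -349) = -120)
h = Rational(88328262, 365) (h = Add(241996, Mul(-1, Mul(2, 139, Pow(Add(226, 139), -1)))) = Add(241996, Mul(-1, Mul(2, 139, Pow(365, -1)))) = Add(241996, Mul(-1, Mul(2, 139, Rational(1, 365)))) = Add(241996, Mul(-1, Rational(278, 365))) = Add(241996, Rational(-278, 365)) = Rational(88328262, 365) ≈ 2.4200e+5)
Add(Function('l')(-470), Mul(-1, h)) = Add(-120, Mul(-1, Rational(88328262, 365))) = Add(-120, Rational(-88328262, 365)) = Rational(-88372062, 365)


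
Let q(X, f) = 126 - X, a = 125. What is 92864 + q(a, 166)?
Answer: 92865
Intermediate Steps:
92864 + q(a, 166) = 92864 + (126 - 1*125) = 92864 + (126 - 125) = 92864 + 1 = 92865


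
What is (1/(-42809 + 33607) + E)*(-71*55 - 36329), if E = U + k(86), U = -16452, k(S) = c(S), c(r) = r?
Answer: 3029618852161/4601 ≈ 6.5847e+8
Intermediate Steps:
k(S) = S
E = -16366 (E = -16452 + 86 = -16366)
(1/(-42809 + 33607) + E)*(-71*55 - 36329) = (1/(-42809 + 33607) - 16366)*(-71*55 - 36329) = (1/(-9202) - 16366)*(-3905 - 36329) = (-1/9202 - 16366)*(-40234) = -150599933/9202*(-40234) = 3029618852161/4601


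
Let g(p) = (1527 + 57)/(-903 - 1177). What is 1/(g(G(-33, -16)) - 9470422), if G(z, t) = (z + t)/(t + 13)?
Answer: -130/1231154959 ≈ -1.0559e-7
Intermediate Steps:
G(z, t) = (t + z)/(13 + t)
g(p) = -99/130 (g(p) = 1584/(-2080) = 1584*(-1/2080) = -99/130)
1/(g(G(-33, -16)) - 9470422) = 1/(-99/130 - 9470422) = 1/(-1231154959/130) = -130/1231154959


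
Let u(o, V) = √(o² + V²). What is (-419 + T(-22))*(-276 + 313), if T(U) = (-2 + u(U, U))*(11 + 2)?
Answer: -16465 + 10582*√2 ≈ -1499.8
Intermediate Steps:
u(o, V) = √(V² + o²)
T(U) = -26 + 13*√2*√(U²) (T(U) = (-2 + √(U² + U²))*(11 + 2) = (-2 + √(2*U²))*13 = (-2 + √2*√(U²))*13 = -26 + 13*√2*√(U²))
(-419 + T(-22))*(-276 + 313) = (-419 + (-26 + 13*√2*√((-22)²)))*(-276 + 313) = (-419 + (-26 + 13*√2*√484))*37 = (-419 + (-26 + 13*√2*22))*37 = (-419 + (-26 + 286*√2))*37 = (-445 + 286*√2)*37 = -16465 + 10582*√2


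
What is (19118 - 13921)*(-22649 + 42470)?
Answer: 103009737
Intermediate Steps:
(19118 - 13921)*(-22649 + 42470) = 5197*19821 = 103009737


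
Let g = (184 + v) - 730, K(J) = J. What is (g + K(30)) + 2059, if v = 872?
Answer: 2415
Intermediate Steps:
g = 326 (g = (184 + 872) - 730 = 1056 - 730 = 326)
(g + K(30)) + 2059 = (326 + 30) + 2059 = 356 + 2059 = 2415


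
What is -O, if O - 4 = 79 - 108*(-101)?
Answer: -10991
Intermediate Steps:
O = 10991 (O = 4 + (79 - 108*(-101)) = 4 + (79 + 10908) = 4 + 10987 = 10991)
-O = -1*10991 = -10991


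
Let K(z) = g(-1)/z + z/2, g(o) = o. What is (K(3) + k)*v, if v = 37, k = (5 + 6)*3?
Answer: 7585/6 ≈ 1264.2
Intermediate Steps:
k = 33 (k = 11*3 = 33)
K(z) = z/2 - 1/z (K(z) = -1/z + z/2 = z/2 - 1/z)
(K(3) + k)*v = (((1/2)*3 - 1/3) + 33)*37 = ((3/2 - 1*1/3) + 33)*37 = ((3/2 - 1/3) + 33)*37 = (7/6 + 33)*37 = (205/6)*37 = 7585/6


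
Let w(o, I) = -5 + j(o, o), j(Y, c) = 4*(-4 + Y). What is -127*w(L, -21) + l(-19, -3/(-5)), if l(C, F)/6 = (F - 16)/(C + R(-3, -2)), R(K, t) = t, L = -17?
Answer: 56537/5 ≈ 11307.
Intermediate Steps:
l(C, F) = 6*(-16 + F)/(-2 + C) (l(C, F) = 6*((F - 16)/(C - 2)) = 6*((-16 + F)/(-2 + C)) = 6*(-16 + F)/(-2 + C))
j(Y, c) = -16 + 4*Y
w(o, I) = -21 + 4*o (w(o, I) = -5 + (-16 + 4*o) = -21 + 4*o)
-127*w(L, -21) + l(-19, -3/(-5)) = -127*(-21 + 4*(-17)) + 6*(-16 - 3/(-5))/(-2 - 19) = -127*(-21 - 68) + 6*(-16 - 3*(-1/5))/(-21) = -127*(-89) + 6*(-1/21)*(-16 + 3/5) = 11303 + 6*(-1/21)*(-77/5) = 11303 + 22/5 = 56537/5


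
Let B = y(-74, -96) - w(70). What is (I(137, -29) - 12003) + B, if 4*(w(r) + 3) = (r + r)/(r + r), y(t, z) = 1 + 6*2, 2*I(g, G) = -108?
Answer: -48165/4 ≈ -12041.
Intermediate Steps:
I(g, G) = -54 (I(g, G) = (1/2)*(-108) = -54)
y(t, z) = 13 (y(t, z) = 1 + 12 = 13)
w(r) = -11/4 (w(r) = -3 + ((r + r)/(r + r))/4 = -3 + ((2*r)/((2*r)))/4 = -3 + ((2*r)*(1/(2*r)))/4 = -3 + (1/4)*1 = -3 + 1/4 = -11/4)
B = 63/4 (B = 13 - 1*(-11/4) = 13 + 11/4 = 63/4 ≈ 15.750)
(I(137, -29) - 12003) + B = (-54 - 12003) + 63/4 = -12057 + 63/4 = -48165/4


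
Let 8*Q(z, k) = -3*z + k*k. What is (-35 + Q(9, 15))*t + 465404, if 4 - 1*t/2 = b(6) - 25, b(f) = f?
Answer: 929865/2 ≈ 4.6493e+5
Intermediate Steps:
Q(z, k) = -3*z/8 + k²/8 (Q(z, k) = (-3*z + k*k)/8 = (-3*z + k²)/8 = (k² - 3*z)/8 = -3*z/8 + k²/8)
t = 46 (t = 8 - 2*(6 - 25) = 8 - 2*(-19) = 8 + 38 = 46)
(-35 + Q(9, 15))*t + 465404 = (-35 + (-3/8*9 + (⅛)*15²))*46 + 465404 = (-35 + (-27/8 + (⅛)*225))*46 + 465404 = (-35 + (-27/8 + 225/8))*46 + 465404 = (-35 + 99/4)*46 + 465404 = -41/4*46 + 465404 = -943/2 + 465404 = 929865/2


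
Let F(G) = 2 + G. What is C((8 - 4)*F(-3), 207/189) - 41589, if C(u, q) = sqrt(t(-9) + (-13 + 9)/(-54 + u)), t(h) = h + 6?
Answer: -41589 + I*sqrt(2465)/29 ≈ -41589.0 + 1.712*I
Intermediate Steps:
t(h) = 6 + h
C(u, q) = sqrt(-3 - 4/(-54 + u)) (C(u, q) = sqrt((6 - 9) + (-13 + 9)/(-54 + u)) = sqrt(-3 - 4/(-54 + u)))
C((8 - 4)*F(-3), 207/189) - 41589 = sqrt((158 - 3*(8 - 4)*(2 - 3))/(-54 + (8 - 4)*(2 - 3))) - 41589 = sqrt((158 - 12*(-1))/(-54 + 4*(-1))) - 41589 = sqrt((158 - 3*(-4))/(-54 - 4)) - 41589 = sqrt((158 + 12)/(-58)) - 41589 = sqrt(-1/58*170) - 41589 = sqrt(-85/29) - 41589 = I*sqrt(2465)/29 - 41589 = -41589 + I*sqrt(2465)/29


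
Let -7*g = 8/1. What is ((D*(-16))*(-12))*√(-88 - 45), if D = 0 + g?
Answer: -1536*I*√133/7 ≈ -2530.6*I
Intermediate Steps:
g = -8/7 (g = -8/(7*1) = -8/7 ≈ -1.1429)
D = -8/7 (D = 0 - 8/7 = -8/7 ≈ -1.1429)
((D*(-16))*(-12))*√(-88 - 45) = (-8/7*(-16)*(-12))*√(-88 - 45) = ((128/7)*(-12))*√(-133) = -1536*I*√133/7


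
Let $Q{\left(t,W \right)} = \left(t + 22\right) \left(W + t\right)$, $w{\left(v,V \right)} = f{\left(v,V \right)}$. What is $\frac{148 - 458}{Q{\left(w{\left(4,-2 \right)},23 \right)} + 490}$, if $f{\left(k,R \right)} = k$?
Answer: $- \frac{155}{596} \approx -0.26007$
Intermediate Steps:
$w{\left(v,V \right)} = v$
$Q{\left(t,W \right)} = \left(22 + t\right) \left(W + t\right)$
$\frac{148 - 458}{Q{\left(w{\left(4,-2 \right)},23 \right)} + 490} = \frac{148 - 458}{\left(4^{2} + 22 \cdot 23 + 22 \cdot 4 + 23 \cdot 4\right) + 490} = - \frac{310}{\left(16 + 506 + 88 + 92\right) + 490} = - \frac{310}{702 + 490} = - \frac{310}{1192} = \left(-310\right) \frac{1}{1192} = - \frac{155}{596}$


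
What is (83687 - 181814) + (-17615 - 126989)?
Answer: -242731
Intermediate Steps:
(83687 - 181814) + (-17615 - 126989) = -98127 - 144604 = -242731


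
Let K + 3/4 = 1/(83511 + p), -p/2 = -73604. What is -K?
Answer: 692153/922876 ≈ 0.75000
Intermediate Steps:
p = 147208 (p = -2*(-73604) = 147208)
K = -692153/922876 (K = -3/4 + 1/(83511 + 147208) = -3/4 + 1/230719 = -692153/922876 ≈ -0.75000)
-K = -1*(-692153/922876) = 692153/922876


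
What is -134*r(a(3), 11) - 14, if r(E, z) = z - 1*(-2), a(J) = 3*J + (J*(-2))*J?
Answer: -1756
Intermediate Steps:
a(J) = -2*J**2 + 3*J (a(J) = 3*J + (-2*J)*J = 3*J - 2*J**2 = -2*J**2 + 3*J)
r(E, z) = 2 + z (r(E, z) = z + 2 = 2 + z)
-134*r(a(3), 11) - 14 = -134*(2 + 11) - 14 = -134*13 - 14 = -1742 - 14 = -1756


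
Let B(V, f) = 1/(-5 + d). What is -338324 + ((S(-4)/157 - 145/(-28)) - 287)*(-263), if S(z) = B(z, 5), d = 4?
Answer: -1161437659/4396 ≈ -2.6420e+5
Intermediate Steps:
B(V, f) = -1 (B(V, f) = 1/(-5 + 4) = 1/(-1) = -1)
S(z) = -1
-338324 + ((S(-4)/157 - 145/(-28)) - 287)*(-263) = -338324 + ((-1/157 - 145/(-28)) - 287)*(-263) = -338324 + ((-1*1/157 - 145*(-1/28)) - 287)*(-263) = -338324 + ((-1/157 + 145/28) - 287)*(-263) = -338324 + (22737/4396 - 287)*(-263) = -338324 - 1238915/4396*(-263) = -338324 + 325834645/4396 = -1161437659/4396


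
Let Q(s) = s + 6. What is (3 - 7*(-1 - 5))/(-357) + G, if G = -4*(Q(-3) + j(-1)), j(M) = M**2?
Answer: -1919/119 ≈ -16.126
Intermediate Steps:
Q(s) = 6 + s
G = -16 (G = -4*((6 - 3) + (-1)**2) = -4*(3 + 1) = -4*4 = -16)
(3 - 7*(-1 - 5))/(-357) + G = (3 - 7*(-1 - 5))/(-357) - 16 = (3 - 7*(-6))*(-1/357) - 16 = (3 + 42)*(-1/357) - 16 = 45*(-1/357) - 16 = -15/119 - 16 = -1919/119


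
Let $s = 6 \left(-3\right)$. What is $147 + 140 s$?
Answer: $-2373$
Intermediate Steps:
$s = -18$
$147 + 140 s = 147 + 140 \left(-18\right) = 147 - 2520 = -2373$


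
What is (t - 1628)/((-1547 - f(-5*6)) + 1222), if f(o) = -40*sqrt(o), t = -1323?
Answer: 38363/6145 + 23608*I*sqrt(30)/30725 ≈ 6.243 + 4.2085*I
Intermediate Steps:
(t - 1628)/((-1547 - f(-5*6)) + 1222) = (-1323 - 1628)/((-1547 - (-40)*sqrt(-5*6)) + 1222) = -2951/((-1547 - (-40)*sqrt(-30)) + 1222) = -2951/((-1547 - (-40)*I*sqrt(30)) + 1222) = -2951/((-1547 + 40*I*sqrt(30)) + 1222) = -2951/(-325 + 40*I*sqrt(30))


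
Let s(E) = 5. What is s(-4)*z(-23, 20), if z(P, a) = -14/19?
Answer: -70/19 ≈ -3.6842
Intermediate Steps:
z(P, a) = -14/19 (z(P, a) = -14*1/19 = -14/19)
s(-4)*z(-23, 20) = 5*(-14/19) = -70/19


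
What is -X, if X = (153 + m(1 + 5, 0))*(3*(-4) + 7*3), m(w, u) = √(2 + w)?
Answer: -1377 - 18*√2 ≈ -1402.5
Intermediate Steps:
X = 1377 + 18*√2 (X = (153 + √(2 + (1 + 5)))*(3*(-4) + 7*3) = (153 + √(2 + 6))*(-12 + 21) = (153 + √8)*9 = (153 + 2*√2)*9 = 1377 + 18*√2 ≈ 1402.5)
-X = -(1377 + 18*√2) = -1377 - 18*√2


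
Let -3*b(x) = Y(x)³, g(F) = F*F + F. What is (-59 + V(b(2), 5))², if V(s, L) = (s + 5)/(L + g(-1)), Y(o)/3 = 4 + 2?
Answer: 4990756/25 ≈ 1.9963e+5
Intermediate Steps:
Y(o) = 18 (Y(o) = 3*(4 + 2) = 3*6 = 18)
g(F) = F + F² (g(F) = F² + F = F + F²)
b(x) = -1944 (b(x) = -⅓*18³ = -⅓*5832 = -1944)
V(s, L) = (5 + s)/L (V(s, L) = (s + 5)/(L - (1 - 1)) = (5 + s)/(L - 1*0) = (5 + s)/(L + 0) = (5 + s)/L)
(-59 + V(b(2), 5))² = (-59 + (5 - 1944)/5)² = (-59 + (⅕)*(-1939))² = (-59 - 1939/5)² = (-2234/5)² = 4990756/25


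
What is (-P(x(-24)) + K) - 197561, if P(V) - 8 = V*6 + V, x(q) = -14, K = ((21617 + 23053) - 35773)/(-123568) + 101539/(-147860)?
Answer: -901989998777913/4567691120 ≈ -1.9747e+5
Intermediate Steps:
K = -3465620393/4567691120 (K = (44670 - 35773)*(-1/123568) + 101539*(-1/147860) = 8897*(-1/123568) - 101539/147860 = -8897/123568 - 101539/147860 = -3465620393/4567691120 ≈ -0.75873)
P(V) = 8 + 7*V (P(V) = 8 + (V*6 + V) = 8 + (6*V + V) = 8 + 7*V)
(-P(x(-24)) + K) - 197561 = (-(8 + 7*(-14)) - 3465620393/4567691120) - 197561 = (-(8 - 98) - 3465620393/4567691120) - 197561 = (-1*(-90) - 3465620393/4567691120) - 197561 = (90 - 3465620393/4567691120) - 197561 = 407626580407/4567691120 - 197561 = -901989998777913/4567691120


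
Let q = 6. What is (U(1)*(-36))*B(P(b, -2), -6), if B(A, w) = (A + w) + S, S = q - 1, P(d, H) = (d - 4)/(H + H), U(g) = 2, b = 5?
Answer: 90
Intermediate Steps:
P(d, H) = (-4 + d)/(2*H) (P(d, H) = (-4 + d)/((2*H)) = (-4 + d)*(1/(2*H)) = (-4 + d)/(2*H))
S = 5 (S = 6 - 1 = 5)
B(A, w) = 5 + A + w (B(A, w) = (A + w) + 5 = 5 + A + w)
(U(1)*(-36))*B(P(b, -2), -6) = (2*(-36))*(5 + (1/2)*(-4 + 5)/(-2) - 6) = -72*(5 + (1/2)*(-1/2)*1 - 6) = -72*(5 - 1/4 - 6) = -72*(-5/4) = 90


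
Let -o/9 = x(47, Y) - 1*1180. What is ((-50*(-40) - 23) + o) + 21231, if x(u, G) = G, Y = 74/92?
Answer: 1555755/46 ≈ 33821.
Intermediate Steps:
Y = 37/46 (Y = 74*(1/92) = 37/46 ≈ 0.80435)
o = 488187/46 (o = -9*(37/46 - 1*1180) = -9*(37/46 - 1180) = -9*(-54243/46) = 488187/46 ≈ 10613.)
((-50*(-40) - 23) + o) + 21231 = ((-50*(-40) - 23) + 488187/46) + 21231 = ((2000 - 23) + 488187/46) + 21231 = (1977 + 488187/46) + 21231 = 579129/46 + 21231 = 1555755/46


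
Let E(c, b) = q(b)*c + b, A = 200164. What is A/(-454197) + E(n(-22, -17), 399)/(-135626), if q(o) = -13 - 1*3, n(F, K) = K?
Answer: -27452208851/61600922322 ≈ -0.44565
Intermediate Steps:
q(o) = -16 (q(o) = -13 - 3 = -16)
E(c, b) = b - 16*c (E(c, b) = -16*c + b = b - 16*c)
A/(-454197) + E(n(-22, -17), 399)/(-135626) = 200164/(-454197) + (399 - 16*(-17))/(-135626) = 200164*(-1/454197) + (399 + 272)*(-1/135626) = -200164/454197 + 671*(-1/135626) = -200164/454197 - 671/135626 = -27452208851/61600922322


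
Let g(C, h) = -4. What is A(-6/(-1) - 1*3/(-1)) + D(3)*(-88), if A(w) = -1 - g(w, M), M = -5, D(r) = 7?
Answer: -613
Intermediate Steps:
A(w) = 3 (A(w) = -1 - 1*(-4) = -1 + 4 = 3)
A(-6/(-1) - 1*3/(-1)) + D(3)*(-88) = 3 + 7*(-88) = 3 - 616 = -613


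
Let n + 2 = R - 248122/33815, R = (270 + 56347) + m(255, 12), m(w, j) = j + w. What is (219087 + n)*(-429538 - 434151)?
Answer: -8059637940468357/33815 ≈ -2.3834e+11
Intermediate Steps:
R = 56884 (R = (270 + 56347) + (12 + 255) = 56617 + 267 = 56884)
n = 1923216708/33815 (n = -2 + (56884 - 248122/33815) = -2 + 1923284338/33815 = 1923216708/33815 ≈ 56875.)
(219087 + n)*(-429538 - 434151) = (219087 + 1923216708/33815)*(-429538 - 434151) = (9331643613/33815)*(-863689) = -8059637940468357/33815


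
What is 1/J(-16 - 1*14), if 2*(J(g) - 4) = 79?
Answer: 2/87 ≈ 0.022988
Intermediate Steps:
J(g) = 87/2 (J(g) = 4 + (½)*79 = 4 + 79/2 = 87/2)
1/J(-16 - 1*14) = 1/(87/2) = 2/87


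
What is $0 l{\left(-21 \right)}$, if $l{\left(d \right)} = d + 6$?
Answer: $0$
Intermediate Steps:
$l{\left(d \right)} = 6 + d$
$0 l{\left(-21 \right)} = 0 \left(6 - 21\right) = 0 \left(-15\right) = 0$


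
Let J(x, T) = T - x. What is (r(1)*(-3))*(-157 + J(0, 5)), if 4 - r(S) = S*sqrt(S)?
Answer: 1368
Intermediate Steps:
r(S) = 4 - S**(3/2) (r(S) = 4 - S*sqrt(S) = 4 - S**(3/2))
(r(1)*(-3))*(-157 + J(0, 5)) = ((4 - 1**(3/2))*(-3))*(-157 + (5 - 1*0)) = ((4 - 1*1)*(-3))*(-157 + (5 + 0)) = ((4 - 1)*(-3))*(-157 + 5) = (3*(-3))*(-152) = -9*(-152) = 1368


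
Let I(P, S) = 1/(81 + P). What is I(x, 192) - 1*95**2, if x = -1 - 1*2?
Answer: -703949/78 ≈ -9025.0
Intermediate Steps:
x = -3 (x = -1 - 2 = -3)
I(x, 192) - 1*95**2 = 1/(81 - 3) - 1*95**2 = 1/78 - 1*9025 = 1/78 - 9025 = -703949/78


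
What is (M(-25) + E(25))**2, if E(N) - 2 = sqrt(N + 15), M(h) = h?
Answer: 569 - 92*sqrt(10) ≈ 278.07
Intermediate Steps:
E(N) = 2 + sqrt(15 + N) (E(N) = 2 + sqrt(N + 15) = 2 + sqrt(15 + N))
(M(-25) + E(25))**2 = (-25 + (2 + sqrt(15 + 25)))**2 = (-25 + (2 + sqrt(40)))**2 = (-25 + (2 + 2*sqrt(10)))**2 = (-23 + 2*sqrt(10))**2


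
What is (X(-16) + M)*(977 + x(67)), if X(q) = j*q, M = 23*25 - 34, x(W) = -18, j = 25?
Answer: 135219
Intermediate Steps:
M = 541 (M = 575 - 34 = 541)
X(q) = 25*q
(X(-16) + M)*(977 + x(67)) = (25*(-16) + 541)*(977 - 18) = (-400 + 541)*959 = 141*959 = 135219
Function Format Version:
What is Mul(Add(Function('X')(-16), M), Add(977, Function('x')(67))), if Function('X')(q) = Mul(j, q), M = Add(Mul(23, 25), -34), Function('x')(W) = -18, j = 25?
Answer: 135219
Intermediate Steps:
M = 541 (M = Add(575, -34) = 541)
Function('X')(q) = Mul(25, q)
Mul(Add(Function('X')(-16), M), Add(977, Function('x')(67))) = Mul(Add(Mul(25, -16), 541), Add(977, -18)) = Mul(Add(-400, 541), 959) = Mul(141, 959) = 135219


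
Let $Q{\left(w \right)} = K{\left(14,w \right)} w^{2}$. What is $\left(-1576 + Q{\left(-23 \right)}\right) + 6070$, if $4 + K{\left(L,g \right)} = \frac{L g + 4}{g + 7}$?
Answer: $\frac{103135}{8} \approx 12892.0$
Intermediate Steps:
$K{\left(L,g \right)} = -4 + \frac{4 + L g}{7 + g}$ ($K{\left(L,g \right)} = -4 + \frac{L g + 4}{g + 7} = -4 + \frac{4 + L g}{7 + g}$)
$Q{\left(w \right)} = \frac{w^{2} \left(-24 + 10 w\right)}{7 + w}$ ($Q{\left(w \right)} = \frac{-24 - 4 w + 14 w}{7 + w} w^{2} = \frac{-24 + 10 w}{7 + w} w^{2} = \frac{w^{2} \left(-24 + 10 w\right)}{7 + w}$)
$\left(-1576 + Q{\left(-23 \right)}\right) + 6070 = \left(-1576 + \frac{\left(-23\right)^{2} \left(-24 + 10 \left(-23\right)\right)}{7 - 23}\right) + 6070 = \left(-1576 + \frac{529 \left(-24 - 230\right)}{-16}\right) + 6070 = \left(-1576 + 529 \left(- \frac{1}{16}\right) \left(-254\right)\right) + 6070 = \left(-1576 + \frac{67183}{8}\right) + 6070 = \frac{54575}{8} + 6070 = \frac{103135}{8}$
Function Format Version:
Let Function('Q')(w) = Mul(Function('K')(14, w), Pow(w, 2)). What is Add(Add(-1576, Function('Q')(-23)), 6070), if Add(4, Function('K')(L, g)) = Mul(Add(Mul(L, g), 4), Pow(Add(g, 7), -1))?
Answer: Rational(103135, 8) ≈ 12892.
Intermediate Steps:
Function('K')(L, g) = Add(-4, Mul(Pow(Add(7, g), -1), Add(4, Mul(L, g)))) (Function('K')(L, g) = Add(-4, Mul(Add(Mul(L, g), 4), Pow(Add(g, 7), -1))) = Add(-4, Mul(Add(4, Mul(L, g)), Pow(Add(7, g), -1))) = Add(-4, Mul(Pow(Add(7, g), -1), Add(4, Mul(L, g)))))
Function('Q')(w) = Mul(Pow(w, 2), Pow(Add(7, w), -1), Add(-24, Mul(10, w))) (Function('Q')(w) = Mul(Mul(Pow(Add(7, w), -1), Add(-24, Mul(-4, w), Mul(14, w))), Pow(w, 2)) = Mul(Mul(Pow(Add(7, w), -1), Add(-24, Mul(10, w))), Pow(w, 2)) = Mul(Pow(w, 2), Pow(Add(7, w), -1), Add(-24, Mul(10, w))))
Add(Add(-1576, Function('Q')(-23)), 6070) = Add(Add(-1576, Mul(Pow(-23, 2), Pow(Add(7, -23), -1), Add(-24, Mul(10, -23)))), 6070) = Add(Add(-1576, Mul(529, Pow(-16, -1), Add(-24, -230))), 6070) = Add(Add(-1576, Mul(529, Rational(-1, 16), -254)), 6070) = Add(Add(-1576, Rational(67183, 8)), 6070) = Add(Rational(54575, 8), 6070) = Rational(103135, 8)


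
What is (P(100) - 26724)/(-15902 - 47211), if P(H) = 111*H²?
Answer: -1083276/63113 ≈ -17.164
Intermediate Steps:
(P(100) - 26724)/(-15902 - 47211) = (111*100² - 26724)/(-15902 - 47211) = (111*10000 - 26724)/(-63113) = (1110000 - 26724)*(-1/63113) = 1083276*(-1/63113) = -1083276/63113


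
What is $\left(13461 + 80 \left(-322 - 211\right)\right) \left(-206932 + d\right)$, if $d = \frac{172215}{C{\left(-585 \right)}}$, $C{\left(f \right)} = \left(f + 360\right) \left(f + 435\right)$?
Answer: $\frac{4528439952967}{750} \approx 6.0379 \cdot 10^{9}$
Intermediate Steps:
$C{\left(f \right)} = \left(360 + f\right) \left(435 + f\right)$
$d = \frac{3827}{750}$ ($d = \frac{172215}{156600 + \left(-585\right)^{2} + 795 \left(-585\right)} = \frac{172215}{156600 + 342225 - 465075} = \frac{172215}{33750} = 172215 \cdot \frac{1}{33750} = \frac{3827}{750} \approx 5.1027$)
$\left(13461 + 80 \left(-322 - 211\right)\right) \left(-206932 + d\right) = \left(13461 + 80 \left(-322 - 211\right)\right) \left(-206932 + \frac{3827}{750}\right) = \left(13461 + 80 \left(-533\right)\right) \left(- \frac{155195173}{750}\right) = \left(13461 - 42640\right) \left(- \frac{155195173}{750}\right) = \left(-29179\right) \left(- \frac{155195173}{750}\right) = \frac{4528439952967}{750}$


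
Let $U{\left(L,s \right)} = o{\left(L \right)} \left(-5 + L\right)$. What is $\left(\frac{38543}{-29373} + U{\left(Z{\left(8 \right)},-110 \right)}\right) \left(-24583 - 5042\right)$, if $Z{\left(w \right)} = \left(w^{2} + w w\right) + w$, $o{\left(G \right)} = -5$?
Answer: $\frac{190368847750}{9791} \approx 1.9443 \cdot 10^{7}$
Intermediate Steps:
$Z{\left(w \right)} = w + 2 w^{2}$ ($Z{\left(w \right)} = \left(w^{2} + w^{2}\right) + w = 2 w^{2} + w = w + 2 w^{2}$)
$U{\left(L,s \right)} = 25 - 5 L$ ($U{\left(L,s \right)} = - 5 \left(-5 + L\right) = 25 - 5 L$)
$\left(\frac{38543}{-29373} + U{\left(Z{\left(8 \right)},-110 \right)}\right) \left(-24583 - 5042\right) = \left(\frac{38543}{-29373} + \left(25 - 5 \cdot 8 \left(1 + 2 \cdot 8\right)\right)\right) \left(-24583 - 5042\right) = \left(38543 \left(- \frac{1}{29373}\right) + \left(25 - 5 \cdot 8 \left(1 + 16\right)\right)\right) \left(-29625\right) = \left(- \frac{38543}{29373} + \left(25 - 5 \cdot 8 \cdot 17\right)\right) \left(-29625\right) = \left(- \frac{38543}{29373} + \left(25 - 680\right)\right) \left(-29625\right) = \left(- \frac{38543}{29373} - 655\right) \left(-29625\right) = \left(- \frac{19277858}{29373}\right) \left(-29625\right) = \frac{190368847750}{9791}$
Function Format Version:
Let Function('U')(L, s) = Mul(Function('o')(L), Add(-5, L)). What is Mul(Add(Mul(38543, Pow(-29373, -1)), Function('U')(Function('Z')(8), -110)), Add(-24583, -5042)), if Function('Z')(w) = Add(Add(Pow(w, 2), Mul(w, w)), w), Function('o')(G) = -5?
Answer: Rational(190368847750, 9791) ≈ 1.9443e+7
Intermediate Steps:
Function('Z')(w) = Add(w, Mul(2, Pow(w, 2))) (Function('Z')(w) = Add(Add(Pow(w, 2), Pow(w, 2)), w) = Add(Mul(2, Pow(w, 2)), w) = Add(w, Mul(2, Pow(w, 2))))
Function('U')(L, s) = Add(25, Mul(-5, L)) (Function('U')(L, s) = Mul(-5, Add(-5, L)) = Add(25, Mul(-5, L)))
Mul(Add(Mul(38543, Pow(-29373, -1)), Function('U')(Function('Z')(8), -110)), Add(-24583, -5042)) = Mul(Add(Mul(38543, Pow(-29373, -1)), Add(25, Mul(-5, Mul(8, Add(1, Mul(2, 8)))))), Add(-24583, -5042)) = Mul(Add(Mul(38543, Rational(-1, 29373)), Add(25, Mul(-5, Mul(8, Add(1, 16))))), -29625) = Mul(Add(Rational(-38543, 29373), Add(25, Mul(-5, Mul(8, 17)))), -29625) = Mul(Add(Rational(-38543, 29373), Add(25, Mul(-5, 136))), -29625) = Mul(Add(Rational(-38543, 29373), Add(25, -680)), -29625) = Mul(Add(Rational(-38543, 29373), -655), -29625) = Mul(Rational(-19277858, 29373), -29625) = Rational(190368847750, 9791)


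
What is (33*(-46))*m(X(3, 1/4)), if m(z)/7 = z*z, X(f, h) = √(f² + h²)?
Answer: -770385/8 ≈ -96298.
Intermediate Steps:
m(z) = 7*z² (m(z) = 7*(z*z) = 7*z²)
(33*(-46))*m(X(3, 1/4)) = (33*(-46))*(7*(√(3² + (1/4)²))²) = -10626*(√(9 + (¼)²))² = -10626*(√(9 + 1/16))² = -10626*(√(145/16))² = -10626*(√145/4)² = -10626*145/16 = -1518*1015/16 = -770385/8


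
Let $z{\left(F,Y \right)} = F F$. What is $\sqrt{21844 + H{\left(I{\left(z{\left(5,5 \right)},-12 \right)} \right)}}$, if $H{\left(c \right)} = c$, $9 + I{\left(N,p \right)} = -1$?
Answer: $3 \sqrt{2426} \approx 147.76$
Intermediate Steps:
$z{\left(F,Y \right)} = F^{2}$
$I{\left(N,p \right)} = -10$ ($I{\left(N,p \right)} = -9 - 1 = -10$)
$\sqrt{21844 + H{\left(I{\left(z{\left(5,5 \right)},-12 \right)} \right)}} = \sqrt{21844 - 10} = \sqrt{21834} = 3 \sqrt{2426}$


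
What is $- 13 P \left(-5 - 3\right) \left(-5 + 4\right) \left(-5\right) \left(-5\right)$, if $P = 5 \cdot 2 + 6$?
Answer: $-41600$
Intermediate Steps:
$P = 16$ ($P = 10 + 6 = 16$)
$- 13 P \left(-5 - 3\right) \left(-5 + 4\right) \left(-5\right) \left(-5\right) = \left(-13\right) 16 \left(-5 - 3\right) \left(-5 + 4\right) \left(-5\right) \left(-5\right) = - 208 \left(-8\right) \left(-1\right) \left(-5\right) \left(-5\right) = - 208 \cdot 8 \left(-5\right) \left(-5\right) = - 208 \left(\left(-40\right) \left(-5\right)\right) = \left(-208\right) 200 = -41600$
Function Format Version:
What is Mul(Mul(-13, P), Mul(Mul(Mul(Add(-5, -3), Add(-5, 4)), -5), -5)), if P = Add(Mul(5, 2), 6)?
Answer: -41600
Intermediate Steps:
P = 16 (P = Add(10, 6) = 16)
Mul(Mul(-13, P), Mul(Mul(Mul(Add(-5, -3), Add(-5, 4)), -5), -5)) = Mul(Mul(-13, 16), Mul(Mul(Mul(Add(-5, -3), Add(-5, 4)), -5), -5)) = Mul(-208, Mul(Mul(Mul(-8, -1), -5), -5)) = Mul(-208, Mul(Mul(8, -5), -5)) = Mul(-208, Mul(-40, -5)) = Mul(-208, 200) = -41600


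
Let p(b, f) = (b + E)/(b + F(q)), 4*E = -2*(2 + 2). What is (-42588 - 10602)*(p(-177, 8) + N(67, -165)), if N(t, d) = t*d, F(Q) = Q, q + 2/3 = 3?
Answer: 154045766385/262 ≈ 5.8796e+8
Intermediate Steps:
q = 7/3 (q = -⅔ + 3 = 7/3 ≈ 2.3333)
E = -2 (E = (-2*(2 + 2))/4 = (-2*4)/4 = (¼)*(-8) = -2)
N(t, d) = d*t
p(b, f) = (-2 + b)/(7/3 + b) (p(b, f) = (b - 2)/(b + 7/3) = (-2 + b)/(7/3 + b))
(-42588 - 10602)*(p(-177, 8) + N(67, -165)) = (-42588 - 10602)*(3*(-2 - 177)/(7 + 3*(-177)) - 165*67) = -53190*(3*(-179)/(7 - 531) - 11055) = -53190*(3*(-179)/(-524) - 11055) = -53190*(3*(-1/524)*(-179) - 11055) = -53190*(537/524 - 11055) = -53190*(-5792283/524) = 154045766385/262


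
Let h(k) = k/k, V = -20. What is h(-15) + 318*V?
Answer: -6359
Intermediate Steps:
h(k) = 1
h(-15) + 318*V = 1 + 318*(-20) = 1 - 6360 = -6359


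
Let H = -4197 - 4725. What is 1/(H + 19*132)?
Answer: -1/6414 ≈ -0.00015591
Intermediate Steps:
H = -8922
1/(H + 19*132) = 1/(-8922 + 19*132) = 1/(-8922 + 2508) = 1/(-6414) = -1/6414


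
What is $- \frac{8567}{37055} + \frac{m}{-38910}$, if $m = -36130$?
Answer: $\frac{100545518}{144181005} \approx 0.69736$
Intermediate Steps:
$- \frac{8567}{37055} + \frac{m}{-38910} = - \frac{8567}{37055} - \frac{36130}{-38910} = \left(-8567\right) \frac{1}{37055} - - \frac{3613}{3891} = - \frac{8567}{37055} + \frac{3613}{3891} = \frac{100545518}{144181005}$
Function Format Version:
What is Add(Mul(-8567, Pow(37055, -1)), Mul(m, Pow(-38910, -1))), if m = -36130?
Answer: Rational(100545518, 144181005) ≈ 0.69736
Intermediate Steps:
Add(Mul(-8567, Pow(37055, -1)), Mul(m, Pow(-38910, -1))) = Add(Mul(-8567, Pow(37055, -1)), Mul(-36130, Pow(-38910, -1))) = Add(Mul(-8567, Rational(1, 37055)), Mul(-36130, Rational(-1, 38910))) = Add(Rational(-8567, 37055), Rational(3613, 3891)) = Rational(100545518, 144181005)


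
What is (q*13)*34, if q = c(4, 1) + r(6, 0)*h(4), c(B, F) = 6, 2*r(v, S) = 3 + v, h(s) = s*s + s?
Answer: 42432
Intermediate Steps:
h(s) = s + s² (h(s) = s² + s = s + s²)
r(v, S) = 3/2 + v/2 (r(v, S) = (3 + v)/2 = 3/2 + v/2)
q = 96 (q = 6 + (3/2 + (½)*6)*(4*(1 + 4)) = 6 + (3/2 + 3)*(4*5) = 6 + (9/2)*20 = 6 + 90 = 96)
(q*13)*34 = (96*13)*34 = 1248*34 = 42432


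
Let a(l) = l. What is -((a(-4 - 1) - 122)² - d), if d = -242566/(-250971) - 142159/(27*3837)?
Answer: -139790035570832/8666781543 ≈ -16129.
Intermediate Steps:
d = -3516063785/8666781543 (d = -242566*(-1/250971) - 142159/103599 = 242566/250971 - 142159*1/103599 = 242566/250971 - 142159/103599 = -3516063785/8666781543 ≈ -0.40569)
-((a(-4 - 1) - 122)² - d) = -(((-4 - 1) - 122)² - 1*(-3516063785/8666781543)) = -((-5 - 122)² + 3516063785/8666781543) = -((-127)² + 3516063785/8666781543) = -(16129 + 3516063785/8666781543) = -1*139790035570832/8666781543 = -139790035570832/8666781543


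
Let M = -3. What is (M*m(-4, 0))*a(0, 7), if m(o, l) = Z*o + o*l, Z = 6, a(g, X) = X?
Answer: 504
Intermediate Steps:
m(o, l) = 6*o + l*o (m(o, l) = 6*o + o*l = 6*o + l*o)
(M*m(-4, 0))*a(0, 7) = -(-12)*(6 + 0)*7 = -(-12)*6*7 = -3*(-24)*7 = 72*7 = 504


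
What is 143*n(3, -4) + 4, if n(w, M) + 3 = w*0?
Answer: -425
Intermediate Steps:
n(w, M) = -3 (n(w, M) = -3 + w*0 = -3 + 0 = -3)
143*n(3, -4) + 4 = 143*(-3) + 4 = -429 + 4 = -425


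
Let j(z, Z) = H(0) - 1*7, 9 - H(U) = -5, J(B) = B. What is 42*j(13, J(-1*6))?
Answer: 294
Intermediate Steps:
H(U) = 14 (H(U) = 9 - 1*(-5) = 9 + 5 = 14)
j(z, Z) = 7 (j(z, Z) = 14 - 1*7 = 14 - 7 = 7)
42*j(13, J(-1*6)) = 42*7 = 294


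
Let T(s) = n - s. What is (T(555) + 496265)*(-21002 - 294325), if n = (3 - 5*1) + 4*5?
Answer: -156316423056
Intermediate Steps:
n = 18 (n = (3 - 5) + 20 = -2 + 20 = 18)
T(s) = 18 - s
(T(555) + 496265)*(-21002 - 294325) = ((18 - 1*555) + 496265)*(-21002 - 294325) = ((18 - 555) + 496265)*(-315327) = (-537 + 496265)*(-315327) = 495728*(-315327) = -156316423056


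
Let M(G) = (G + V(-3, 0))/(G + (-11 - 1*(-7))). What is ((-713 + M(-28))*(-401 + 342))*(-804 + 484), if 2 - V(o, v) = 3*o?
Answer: -13451410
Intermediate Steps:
V(o, v) = 2 - 3*o
M(G) = (11 + G)/(-4 + G) (M(G) = (G + (2 - 3*(-3)))/(G + (-11 - 1*(-7))) = (G + (2 + 9))/(G + (-11 + 7)) = (G + 11)/(G - 4) = (11 + G)/(-4 + G))
((-713 + M(-28))*(-401 + 342))*(-804 + 484) = ((-713 + (11 - 28)/(-4 - 28))*(-401 + 342))*(-804 + 484) = ((-713 - 17/(-32))*(-59))*(-320) = ((-713 - 1/32*(-17))*(-59))*(-320) = ((-713 + 17/32)*(-59))*(-320) = -22799/32*(-59)*(-320) = (1345141/32)*(-320) = -13451410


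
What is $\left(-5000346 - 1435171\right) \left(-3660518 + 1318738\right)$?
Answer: $15070565000260$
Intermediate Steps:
$\left(-5000346 - 1435171\right) \left(-3660518 + 1318738\right) = \left(-5000346 - 1435171\right) \left(-2341780\right) = \left(-6435517\right) \left(-2341780\right) = 15070565000260$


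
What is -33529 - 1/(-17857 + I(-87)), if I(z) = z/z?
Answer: -598693823/17856 ≈ -33529.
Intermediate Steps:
I(z) = 1
-33529 - 1/(-17857 + I(-87)) = -33529 - 1/(-17857 + 1) = -33529 - 1/(-17856) = -33529 - 1*(-1/17856) = -33529 + 1/17856 = -598693823/17856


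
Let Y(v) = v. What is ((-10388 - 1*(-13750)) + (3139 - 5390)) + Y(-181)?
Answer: 930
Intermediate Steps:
((-10388 - 1*(-13750)) + (3139 - 5390)) + Y(-181) = ((-10388 - 1*(-13750)) + (3139 - 5390)) - 181 = ((-10388 + 13750) - 2251) - 181 = (3362 - 2251) - 181 = 1111 - 181 = 930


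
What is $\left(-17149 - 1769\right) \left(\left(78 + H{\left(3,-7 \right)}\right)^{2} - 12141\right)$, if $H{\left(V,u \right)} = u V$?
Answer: $168218856$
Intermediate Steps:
$H{\left(V,u \right)} = V u$
$\left(-17149 - 1769\right) \left(\left(78 + H{\left(3,-7 \right)}\right)^{2} - 12141\right) = \left(-17149 - 1769\right) \left(\left(78 + 3 \left(-7\right)\right)^{2} - 12141\right) = - 18918 \left(\left(78 - 21\right)^{2} - 12141\right) = - 18918 \left(57^{2} - 12141\right) = - 18918 \left(3249 - 12141\right) = \left(-18918\right) \left(-8892\right) = 168218856$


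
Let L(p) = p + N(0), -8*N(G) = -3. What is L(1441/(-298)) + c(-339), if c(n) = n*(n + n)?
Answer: 273966347/1192 ≈ 2.2984e+5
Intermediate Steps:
N(G) = 3/8 (N(G) = -1/8*(-3) = 3/8)
c(n) = 2*n**2 (c(n) = n*(2*n) = 2*n**2)
L(p) = 3/8 + p (L(p) = p + 3/8 = 3/8 + p)
L(1441/(-298)) + c(-339) = (3/8 + 1441/(-298)) + 2*(-339)**2 = (3/8 + 1441*(-1/298)) + 2*114921 = (3/8 - 1441/298) + 229842 = -5317/1192 + 229842 = 273966347/1192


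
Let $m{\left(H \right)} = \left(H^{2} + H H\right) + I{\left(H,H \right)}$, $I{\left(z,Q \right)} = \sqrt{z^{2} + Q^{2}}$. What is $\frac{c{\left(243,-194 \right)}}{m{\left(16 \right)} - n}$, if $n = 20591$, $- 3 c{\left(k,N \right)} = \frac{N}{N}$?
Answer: $\frac{6693}{403165729} + \frac{16 \sqrt{2}}{1209497187} \approx 1.662 \cdot 10^{-5}$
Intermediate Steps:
$I{\left(z,Q \right)} = \sqrt{Q^{2} + z^{2}}$
$c{\left(k,N \right)} = - \frac{1}{3}$ ($c{\left(k,N \right)} = - \frac{N \frac{1}{N}}{3} = \left(- \frac{1}{3}\right) 1 = - \frac{1}{3}$)
$m{\left(H \right)} = 2 H^{2} + \sqrt{2} \sqrt{H^{2}}$ ($m{\left(H \right)} = \left(H^{2} + H H\right) + \sqrt{H^{2} + H^{2}} = \left(H^{2} + H^{2}\right) + \sqrt{2 H^{2}} = 2 H^{2} + \sqrt{2} \sqrt{H^{2}}$)
$\frac{c{\left(243,-194 \right)}}{m{\left(16 \right)} - n} = - \frac{1}{3 \left(\left(2 \cdot 16^{2} + \sqrt{2} \sqrt{16^{2}}\right) - 20591\right)} = - \frac{1}{3 \left(\left(2 \cdot 256 + \sqrt{2} \sqrt{256}\right) - 20591\right)} = - \frac{1}{3 \left(\left(512 + \sqrt{2} \cdot 16\right) - 20591\right)} = - \frac{1}{3 \left(\left(512 + 16 \sqrt{2}\right) - 20591\right)} = - \frac{1}{3 \left(-20079 + 16 \sqrt{2}\right)}$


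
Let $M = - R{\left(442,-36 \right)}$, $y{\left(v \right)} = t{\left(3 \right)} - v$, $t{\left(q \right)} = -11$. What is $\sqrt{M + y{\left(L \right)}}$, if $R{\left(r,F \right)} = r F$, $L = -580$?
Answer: $\sqrt{16481} \approx 128.38$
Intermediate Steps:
$R{\left(r,F \right)} = F r$
$y{\left(v \right)} = -11 - v$
$M = 15912$ ($M = - \left(-36\right) 442 = \left(-1\right) \left(-15912\right) = 15912$)
$\sqrt{M + y{\left(L \right)}} = \sqrt{15912 - -569} = \sqrt{15912 + \left(-11 + 580\right)} = \sqrt{15912 + 569} = \sqrt{16481}$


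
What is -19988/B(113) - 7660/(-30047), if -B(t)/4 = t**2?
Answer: 247955399/383670143 ≈ 0.64627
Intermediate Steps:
B(t) = -4*t**2
-19988/B(113) - 7660/(-30047) = -19988/((-4*113**2)) - 7660/(-30047) = -19988/((-4*12769)) - 7660*(-1/30047) = -19988/(-51076) + 7660/30047 = -19988*(-1/51076) + 7660/30047 = 4997/12769 + 7660/30047 = 247955399/383670143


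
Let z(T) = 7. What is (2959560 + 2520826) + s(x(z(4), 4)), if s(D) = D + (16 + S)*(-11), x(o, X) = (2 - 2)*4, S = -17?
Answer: 5480397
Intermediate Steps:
x(o, X) = 0 (x(o, X) = 0*4 = 0)
s(D) = 11 + D (s(D) = D + (16 - 17)*(-11) = D - 1*(-11) = D + 11 = 11 + D)
(2959560 + 2520826) + s(x(z(4), 4)) = (2959560 + 2520826) + (11 + 0) = 5480386 + 11 = 5480397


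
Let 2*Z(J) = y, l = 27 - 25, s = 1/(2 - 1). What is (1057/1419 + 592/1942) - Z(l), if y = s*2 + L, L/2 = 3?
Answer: -4065025/1377849 ≈ -2.9503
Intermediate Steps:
L = 6 (L = 2*3 = 6)
s = 1 (s = 1/1 = 1)
y = 8 (y = 1*2 + 6 = 2 + 6 = 8)
l = 2
Z(J) = 4 (Z(J) = (½)*8 = 4)
(1057/1419 + 592/1942) - Z(l) = (1057/1419 + 592/1942) - 1*4 = (1057*(1/1419) + 592*(1/1942)) - 4 = (1057/1419 + 296/971) - 4 = 1446371/1377849 - 4 = -4065025/1377849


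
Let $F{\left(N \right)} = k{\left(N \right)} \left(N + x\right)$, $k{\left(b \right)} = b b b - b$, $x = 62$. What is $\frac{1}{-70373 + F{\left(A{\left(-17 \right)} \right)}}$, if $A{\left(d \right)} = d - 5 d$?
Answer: $\frac{1}{40796947} \approx 2.4512 \cdot 10^{-8}$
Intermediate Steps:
$A{\left(d \right)} = - 4 d$
$k{\left(b \right)} = b^{3} - b$ ($k{\left(b \right)} = b^{2} b - b = b^{3} - b$)
$F{\left(N \right)} = \left(62 + N\right) \left(N^{3} - N\right)$ ($F{\left(N \right)} = \left(N^{3} - N\right) \left(N + 62\right) = \left(N^{3} - N\right) \left(62 + N\right) = \left(62 + N\right) \left(N^{3} - N\right)$)
$\frac{1}{-70373 + F{\left(A{\left(-17 \right)} \right)}} = \frac{1}{-70373 + \left(-4\right) \left(-17\right) \left(-1 + \left(\left(-4\right) \left(-17\right)\right)^{2}\right) \left(62 - -68\right)} = \frac{1}{-70373 + 68 \left(-1 + 68^{2}\right) \left(62 + 68\right)} = \frac{1}{-70373 + 68 \left(-1 + 4624\right) 130} = \frac{1}{-70373 + 68 \cdot 4623 \cdot 130} = \frac{1}{-70373 + 40867320} = \frac{1}{40796947}$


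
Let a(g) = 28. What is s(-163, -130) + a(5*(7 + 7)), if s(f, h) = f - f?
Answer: 28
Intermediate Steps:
s(f, h) = 0
s(-163, -130) + a(5*(7 + 7)) = 0 + 28 = 28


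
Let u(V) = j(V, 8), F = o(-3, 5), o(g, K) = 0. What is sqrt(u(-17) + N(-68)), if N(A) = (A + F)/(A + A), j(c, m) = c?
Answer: I*sqrt(66)/2 ≈ 4.062*I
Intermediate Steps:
F = 0
u(V) = V
N(A) = 1/2 (N(A) = (A + 0)/(A + A) = A/((2*A)) = A*(1/(2*A)) = 1/2)
sqrt(u(-17) + N(-68)) = sqrt(-17 + 1/2) = sqrt(-33/2) = I*sqrt(66)/2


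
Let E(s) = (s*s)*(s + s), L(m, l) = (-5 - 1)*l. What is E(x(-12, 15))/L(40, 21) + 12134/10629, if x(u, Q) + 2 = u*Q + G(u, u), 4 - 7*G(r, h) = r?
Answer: 2351241303406/25520229 ≈ 92133.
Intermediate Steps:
G(r, h) = 4/7 - r/7
x(u, Q) = -10/7 - u/7 + Q*u (x(u, Q) = -2 + (u*Q + (4/7 - u/7)) = -2 + (Q*u + (4/7 - u/7)) = -2 + (4/7 - u/7 + Q*u) = -10/7 - u/7 + Q*u)
L(m, l) = -6*l
E(s) = 2*s**3 (E(s) = s**2*(2*s) = 2*s**3)
E(x(-12, 15))/L(40, 21) + 12134/10629 = (2*(-10/7 - 1/7*(-12) + 15*(-12))**3)/((-6*21)) + 12134/10629 = (2*(-10/7 + 12/7 - 180)**3)/(-126) + 12134*(1/10629) = (2*(-1258/7)**3)*(-1/126) + 12134/10629 = (2*(-1990865512/343))*(-1/126) + 12134/10629 = -3981731024/343*(-1/126) + 12134/10629 = 1990865512/21609 + 12134/10629 = 2351241303406/25520229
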